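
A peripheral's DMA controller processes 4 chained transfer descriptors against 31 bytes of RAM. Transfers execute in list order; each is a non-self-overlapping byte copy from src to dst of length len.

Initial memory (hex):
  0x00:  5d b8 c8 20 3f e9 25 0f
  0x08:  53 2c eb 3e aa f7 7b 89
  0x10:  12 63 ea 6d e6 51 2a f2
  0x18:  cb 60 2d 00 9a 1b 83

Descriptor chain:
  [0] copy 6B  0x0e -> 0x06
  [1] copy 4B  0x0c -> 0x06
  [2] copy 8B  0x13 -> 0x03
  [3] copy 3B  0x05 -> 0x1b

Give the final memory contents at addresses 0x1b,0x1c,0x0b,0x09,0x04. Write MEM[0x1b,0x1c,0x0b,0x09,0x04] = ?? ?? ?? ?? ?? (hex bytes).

MEM[0x1b,0x1c,0x0b,0x09,0x04] = 51 2a 6d 60 e6

#0 dst[0x06+6] := {0x7b,0x89,0x12,0x63,0xea,0x6d}
#1 dst[0x06+4] := {0xaa,0xf7,0x7b,0x89}
#2 dst[0x03+8] := {0x6d,0xe6,0x51,0x2a,0xf2,0xcb,0x60,0x2d}
#3 dst[0x1b+3] := {0x51,0x2a,0xf2}
query mem[0x1b]=0x51, mem[0x1c]=0x2a, mem[0x0b]=0x6d, mem[0x09]=0x60, mem[0x04]=0xe6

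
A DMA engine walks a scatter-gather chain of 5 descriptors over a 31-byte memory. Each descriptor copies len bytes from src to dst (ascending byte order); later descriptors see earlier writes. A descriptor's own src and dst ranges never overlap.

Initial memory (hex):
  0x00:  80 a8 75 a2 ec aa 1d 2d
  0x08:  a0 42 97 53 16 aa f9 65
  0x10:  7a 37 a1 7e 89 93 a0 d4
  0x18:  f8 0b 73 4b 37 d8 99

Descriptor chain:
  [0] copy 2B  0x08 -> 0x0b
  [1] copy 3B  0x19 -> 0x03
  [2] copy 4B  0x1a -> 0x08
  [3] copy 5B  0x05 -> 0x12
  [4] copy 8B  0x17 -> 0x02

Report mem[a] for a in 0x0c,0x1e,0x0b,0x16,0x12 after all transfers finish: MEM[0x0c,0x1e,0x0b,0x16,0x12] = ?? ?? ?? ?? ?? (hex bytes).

[0] 0x08->0x0b len=2 : a0 42
[1] 0x19->0x03 len=3 : 0b 73 4b
[2] 0x1a->0x08 len=4 : 73 4b 37 d8
[3] 0x05->0x12 len=5 : 4b 1d 2d 73 4b
[4] 0x17->0x02 len=8 : d4 f8 0b 73 4b 37 d8 99
query mem[0x0c]=0x42, mem[0x1e]=0x99, mem[0x0b]=0xd8, mem[0x16]=0x4b, mem[0x12]=0x4b

MEM[0x0c,0x1e,0x0b,0x16,0x12] = 42 99 d8 4b 4b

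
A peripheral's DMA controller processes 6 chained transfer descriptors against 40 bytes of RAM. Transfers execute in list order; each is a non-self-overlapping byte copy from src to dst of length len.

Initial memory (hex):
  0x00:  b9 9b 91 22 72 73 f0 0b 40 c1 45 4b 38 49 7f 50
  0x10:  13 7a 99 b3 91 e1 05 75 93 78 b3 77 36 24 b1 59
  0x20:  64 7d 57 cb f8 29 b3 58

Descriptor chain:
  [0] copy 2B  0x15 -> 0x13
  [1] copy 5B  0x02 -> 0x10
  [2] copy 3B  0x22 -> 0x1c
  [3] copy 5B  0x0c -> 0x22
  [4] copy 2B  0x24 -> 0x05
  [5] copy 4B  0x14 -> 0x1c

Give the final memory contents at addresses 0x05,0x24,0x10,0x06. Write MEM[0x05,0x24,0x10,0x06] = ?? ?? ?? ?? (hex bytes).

[0] 0x15->0x13 len=2 : e1 05
[1] 0x02->0x10 len=5 : 91 22 72 73 f0
[2] 0x22->0x1c len=3 : 57 cb f8
[3] 0x0c->0x22 len=5 : 38 49 7f 50 91
[4] 0x24->0x05 len=2 : 7f 50
[5] 0x14->0x1c len=4 : f0 e1 05 75
query mem[0x05]=0x7f, mem[0x24]=0x7f, mem[0x10]=0x91, mem[0x06]=0x50

MEM[0x05,0x24,0x10,0x06] = 7f 7f 91 50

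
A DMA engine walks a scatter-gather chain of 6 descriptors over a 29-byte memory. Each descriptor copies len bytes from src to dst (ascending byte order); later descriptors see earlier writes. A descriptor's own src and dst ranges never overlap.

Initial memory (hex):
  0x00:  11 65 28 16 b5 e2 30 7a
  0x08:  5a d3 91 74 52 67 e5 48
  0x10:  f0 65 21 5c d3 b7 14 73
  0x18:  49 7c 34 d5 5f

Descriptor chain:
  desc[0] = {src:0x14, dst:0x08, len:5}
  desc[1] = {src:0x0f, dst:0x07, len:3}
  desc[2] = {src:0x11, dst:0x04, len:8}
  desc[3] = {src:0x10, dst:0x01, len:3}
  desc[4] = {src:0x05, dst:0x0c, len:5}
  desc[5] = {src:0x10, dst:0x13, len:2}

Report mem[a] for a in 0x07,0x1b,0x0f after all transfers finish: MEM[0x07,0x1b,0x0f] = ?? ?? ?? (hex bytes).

MEM[0x07,0x1b,0x0f] = d3 d5 b7

#0 dst[0x08+5] := {0xd3,0xb7,0x14,0x73,0x49}
#1 dst[0x07+3] := {0x48,0xf0,0x65}
#2 dst[0x04+8] := {0x65,0x21,0x5c,0xd3,0xb7,0x14,0x73,0x49}
#3 dst[0x01+3] := {0xf0,0x65,0x21}
#4 dst[0x0c+5] := {0x21,0x5c,0xd3,0xb7,0x14}
#5 dst[0x13+2] := {0x14,0x65}
query mem[0x07]=0xd3, mem[0x1b]=0xd5, mem[0x0f]=0xb7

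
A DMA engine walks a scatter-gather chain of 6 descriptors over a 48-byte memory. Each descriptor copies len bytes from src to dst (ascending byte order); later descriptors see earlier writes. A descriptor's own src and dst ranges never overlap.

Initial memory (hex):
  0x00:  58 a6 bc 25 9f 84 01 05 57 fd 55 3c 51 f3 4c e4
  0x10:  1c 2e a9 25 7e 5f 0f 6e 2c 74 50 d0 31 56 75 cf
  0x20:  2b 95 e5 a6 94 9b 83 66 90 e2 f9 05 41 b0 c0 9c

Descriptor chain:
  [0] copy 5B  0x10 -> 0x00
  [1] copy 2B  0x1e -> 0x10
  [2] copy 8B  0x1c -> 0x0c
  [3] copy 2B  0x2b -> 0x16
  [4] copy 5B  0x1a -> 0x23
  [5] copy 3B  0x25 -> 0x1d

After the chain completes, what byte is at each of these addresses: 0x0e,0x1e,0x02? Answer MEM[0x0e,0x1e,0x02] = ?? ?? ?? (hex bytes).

MEM[0x0e,0x1e,0x02] = 75 56 a9

  after D0: wrote 5B at 0x00 = 1c2ea9257e
  after D1: wrote 2B at 0x10 = 75cf
  after D2: wrote 8B at 0x0c = 315675cf2b95e5a6
  after D3: wrote 2B at 0x16 = 0541
  after D4: wrote 5B at 0x23 = 50d0315675
  after D5: wrote 3B at 0x1d = 315675
query mem[0x0e]=0x75, mem[0x1e]=0x56, mem[0x02]=0xa9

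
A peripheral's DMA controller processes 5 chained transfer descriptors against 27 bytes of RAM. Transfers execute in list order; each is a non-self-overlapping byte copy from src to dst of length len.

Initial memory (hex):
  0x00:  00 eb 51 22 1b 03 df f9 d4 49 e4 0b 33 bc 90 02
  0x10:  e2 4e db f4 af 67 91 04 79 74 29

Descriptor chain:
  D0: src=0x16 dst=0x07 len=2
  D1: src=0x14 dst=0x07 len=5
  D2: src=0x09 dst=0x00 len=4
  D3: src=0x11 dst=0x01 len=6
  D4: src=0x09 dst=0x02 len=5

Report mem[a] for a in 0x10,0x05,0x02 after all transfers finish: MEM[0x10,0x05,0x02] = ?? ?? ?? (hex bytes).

MEM[0x10,0x05,0x02] = e2 33 91

  after D0: wrote 2B at 0x07 = 9104
  after D1: wrote 5B at 0x07 = af67910479
  after D2: wrote 4B at 0x00 = 91047933
  after D3: wrote 6B at 0x01 = 4edbf4af6791
  after D4: wrote 5B at 0x02 = 91047933bc
query mem[0x10]=0xe2, mem[0x05]=0x33, mem[0x02]=0x91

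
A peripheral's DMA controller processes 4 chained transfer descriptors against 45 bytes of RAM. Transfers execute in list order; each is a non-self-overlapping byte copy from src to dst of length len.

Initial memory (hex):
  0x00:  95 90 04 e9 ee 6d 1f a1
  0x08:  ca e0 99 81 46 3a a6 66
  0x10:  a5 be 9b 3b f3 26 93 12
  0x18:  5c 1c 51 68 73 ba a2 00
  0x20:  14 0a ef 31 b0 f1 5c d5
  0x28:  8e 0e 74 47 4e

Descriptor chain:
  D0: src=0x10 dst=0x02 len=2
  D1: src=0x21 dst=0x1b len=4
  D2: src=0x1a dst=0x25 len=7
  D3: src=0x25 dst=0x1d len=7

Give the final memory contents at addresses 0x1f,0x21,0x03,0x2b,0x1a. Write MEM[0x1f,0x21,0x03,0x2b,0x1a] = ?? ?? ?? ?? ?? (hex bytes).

[0] 0x10->0x02 len=2 : a5 be
[1] 0x21->0x1b len=4 : 0a ef 31 b0
[2] 0x1a->0x25 len=7 : 51 0a ef 31 b0 00 14
[3] 0x25->0x1d len=7 : 51 0a ef 31 b0 00 14
query mem[0x1f]=0xef, mem[0x21]=0xb0, mem[0x03]=0xbe, mem[0x2b]=0x14, mem[0x1a]=0x51

MEM[0x1f,0x21,0x03,0x2b,0x1a] = ef b0 be 14 51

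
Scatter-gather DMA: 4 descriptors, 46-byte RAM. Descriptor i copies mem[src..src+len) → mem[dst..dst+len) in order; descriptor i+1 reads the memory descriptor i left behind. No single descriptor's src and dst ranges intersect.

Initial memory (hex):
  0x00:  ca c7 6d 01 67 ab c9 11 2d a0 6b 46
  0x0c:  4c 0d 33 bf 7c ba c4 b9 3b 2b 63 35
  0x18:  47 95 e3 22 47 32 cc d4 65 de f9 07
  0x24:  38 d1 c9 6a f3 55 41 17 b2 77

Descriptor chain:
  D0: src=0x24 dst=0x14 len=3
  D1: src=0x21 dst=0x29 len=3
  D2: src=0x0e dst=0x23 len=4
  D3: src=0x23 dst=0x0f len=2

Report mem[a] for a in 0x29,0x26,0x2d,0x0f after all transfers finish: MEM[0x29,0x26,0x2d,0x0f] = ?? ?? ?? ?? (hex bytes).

MEM[0x29,0x26,0x2d,0x0f] = de ba 77 33

#0 dst[0x14+3] := {0x38,0xd1,0xc9}
#1 dst[0x29+3] := {0xde,0xf9,0x07}
#2 dst[0x23+4] := {0x33,0xbf,0x7c,0xba}
#3 dst[0x0f+2] := {0x33,0xbf}
query mem[0x29]=0xde, mem[0x26]=0xba, mem[0x2d]=0x77, mem[0x0f]=0x33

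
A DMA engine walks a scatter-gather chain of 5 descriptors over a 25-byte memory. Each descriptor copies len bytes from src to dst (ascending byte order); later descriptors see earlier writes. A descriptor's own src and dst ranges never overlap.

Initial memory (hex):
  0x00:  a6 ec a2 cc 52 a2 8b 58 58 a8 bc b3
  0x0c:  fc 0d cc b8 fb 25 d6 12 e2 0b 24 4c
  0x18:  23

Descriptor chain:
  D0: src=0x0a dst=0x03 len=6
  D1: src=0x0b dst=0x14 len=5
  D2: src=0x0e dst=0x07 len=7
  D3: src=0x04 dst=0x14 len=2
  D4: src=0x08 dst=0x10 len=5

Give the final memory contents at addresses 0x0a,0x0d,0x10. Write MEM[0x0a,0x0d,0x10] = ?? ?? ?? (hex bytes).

#0 dst[0x03+6] := {0xbc,0xb3,0xfc,0x0d,0xcc,0xb8}
#1 dst[0x14+5] := {0xb3,0xfc,0x0d,0xcc,0xb8}
#2 dst[0x07+7] := {0xcc,0xb8,0xfb,0x25,0xd6,0x12,0xb3}
#3 dst[0x14+2] := {0xb3,0xfc}
#4 dst[0x10+5] := {0xb8,0xfb,0x25,0xd6,0x12}
query mem[0x0a]=0x25, mem[0x0d]=0xb3, mem[0x10]=0xb8

MEM[0x0a,0x0d,0x10] = 25 b3 b8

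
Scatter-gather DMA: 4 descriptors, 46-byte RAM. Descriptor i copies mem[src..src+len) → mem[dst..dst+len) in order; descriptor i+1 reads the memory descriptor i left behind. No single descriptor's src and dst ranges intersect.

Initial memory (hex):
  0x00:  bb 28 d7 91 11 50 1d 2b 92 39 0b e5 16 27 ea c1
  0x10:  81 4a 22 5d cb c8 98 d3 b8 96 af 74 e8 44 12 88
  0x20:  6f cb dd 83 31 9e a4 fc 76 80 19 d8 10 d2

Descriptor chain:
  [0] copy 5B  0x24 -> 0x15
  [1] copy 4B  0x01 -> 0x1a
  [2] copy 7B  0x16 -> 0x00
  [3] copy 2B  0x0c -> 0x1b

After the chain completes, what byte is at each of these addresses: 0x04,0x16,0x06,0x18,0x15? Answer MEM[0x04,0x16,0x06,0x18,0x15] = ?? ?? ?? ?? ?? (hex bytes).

MEM[0x04,0x16,0x06,0x18,0x15] = 28 9e 91 fc 31

D0: mem[0x15..0x19] <- [31 9e a4 fc 76]
D1: mem[0x1a..0x1d] <- [28 d7 91 11]
D2: mem[0x00..0x06] <- [9e a4 fc 76 28 d7 91]
D3: mem[0x1b..0x1c] <- [16 27]
query mem[0x04]=0x28, mem[0x16]=0x9e, mem[0x06]=0x91, mem[0x18]=0xfc, mem[0x15]=0x31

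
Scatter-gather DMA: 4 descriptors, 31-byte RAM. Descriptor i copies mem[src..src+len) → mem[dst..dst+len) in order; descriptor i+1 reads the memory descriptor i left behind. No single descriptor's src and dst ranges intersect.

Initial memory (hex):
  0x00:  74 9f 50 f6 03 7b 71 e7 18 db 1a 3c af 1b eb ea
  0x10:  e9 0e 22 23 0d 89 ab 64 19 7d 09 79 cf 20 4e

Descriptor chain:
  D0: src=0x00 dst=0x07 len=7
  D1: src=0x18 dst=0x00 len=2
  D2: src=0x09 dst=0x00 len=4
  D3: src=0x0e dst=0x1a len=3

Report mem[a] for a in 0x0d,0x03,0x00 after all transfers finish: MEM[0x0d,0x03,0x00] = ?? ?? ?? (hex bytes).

MEM[0x0d,0x03,0x00] = 71 7b 50

#0 dst[0x07+7] := {0x74,0x9f,0x50,0xf6,0x03,0x7b,0x71}
#1 dst[0x00+2] := {0x19,0x7d}
#2 dst[0x00+4] := {0x50,0xf6,0x03,0x7b}
#3 dst[0x1a+3] := {0xeb,0xea,0xe9}
query mem[0x0d]=0x71, mem[0x03]=0x7b, mem[0x00]=0x50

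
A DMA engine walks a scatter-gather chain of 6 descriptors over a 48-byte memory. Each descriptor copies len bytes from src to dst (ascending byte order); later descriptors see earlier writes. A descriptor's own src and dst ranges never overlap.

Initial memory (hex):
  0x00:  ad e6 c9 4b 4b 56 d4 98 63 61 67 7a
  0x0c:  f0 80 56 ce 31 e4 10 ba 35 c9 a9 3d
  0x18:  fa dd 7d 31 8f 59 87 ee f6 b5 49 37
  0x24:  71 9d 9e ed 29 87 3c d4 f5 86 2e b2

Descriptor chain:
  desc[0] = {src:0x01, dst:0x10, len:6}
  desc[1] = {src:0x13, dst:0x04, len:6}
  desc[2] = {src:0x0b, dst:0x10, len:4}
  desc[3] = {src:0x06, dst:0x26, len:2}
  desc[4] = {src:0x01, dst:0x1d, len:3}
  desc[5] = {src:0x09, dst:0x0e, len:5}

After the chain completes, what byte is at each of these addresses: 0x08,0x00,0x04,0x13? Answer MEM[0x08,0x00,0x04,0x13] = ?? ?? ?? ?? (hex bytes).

MEM[0x08,0x00,0x04,0x13] = 3d ad 4b 56

  after D0: wrote 6B at 0x10 = e6c94b4b56d4
  after D1: wrote 6B at 0x04 = 4b56d4a93dfa
  after D2: wrote 4B at 0x10 = 7af08056
  after D3: wrote 2B at 0x26 = d4a9
  after D4: wrote 3B at 0x1d = e6c94b
  after D5: wrote 5B at 0x0e = fa677af080
query mem[0x08]=0x3d, mem[0x00]=0xad, mem[0x04]=0x4b, mem[0x13]=0x56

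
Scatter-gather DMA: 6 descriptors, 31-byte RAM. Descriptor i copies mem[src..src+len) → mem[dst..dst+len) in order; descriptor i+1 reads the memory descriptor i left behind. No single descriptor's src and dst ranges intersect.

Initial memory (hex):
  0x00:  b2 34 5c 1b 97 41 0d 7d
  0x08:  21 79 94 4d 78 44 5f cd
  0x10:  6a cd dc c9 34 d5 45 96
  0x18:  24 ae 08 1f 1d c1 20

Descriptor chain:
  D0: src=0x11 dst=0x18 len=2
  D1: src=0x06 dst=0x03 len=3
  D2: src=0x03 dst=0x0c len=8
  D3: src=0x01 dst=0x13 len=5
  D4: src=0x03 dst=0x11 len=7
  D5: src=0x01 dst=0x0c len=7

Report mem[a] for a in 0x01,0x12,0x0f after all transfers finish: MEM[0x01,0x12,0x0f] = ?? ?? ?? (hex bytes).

#0 dst[0x18+2] := {0xcd,0xdc}
#1 dst[0x03+3] := {0x0d,0x7d,0x21}
#2 dst[0x0c+8] := {0x0d,0x7d,0x21,0x0d,0x7d,0x21,0x79,0x94}
#3 dst[0x13+5] := {0x34,0x5c,0x0d,0x7d,0x21}
#4 dst[0x11+7] := {0x0d,0x7d,0x21,0x0d,0x7d,0x21,0x79}
#5 dst[0x0c+7] := {0x34,0x5c,0x0d,0x7d,0x21,0x0d,0x7d}
query mem[0x01]=0x34, mem[0x12]=0x7d, mem[0x0f]=0x7d

MEM[0x01,0x12,0x0f] = 34 7d 7d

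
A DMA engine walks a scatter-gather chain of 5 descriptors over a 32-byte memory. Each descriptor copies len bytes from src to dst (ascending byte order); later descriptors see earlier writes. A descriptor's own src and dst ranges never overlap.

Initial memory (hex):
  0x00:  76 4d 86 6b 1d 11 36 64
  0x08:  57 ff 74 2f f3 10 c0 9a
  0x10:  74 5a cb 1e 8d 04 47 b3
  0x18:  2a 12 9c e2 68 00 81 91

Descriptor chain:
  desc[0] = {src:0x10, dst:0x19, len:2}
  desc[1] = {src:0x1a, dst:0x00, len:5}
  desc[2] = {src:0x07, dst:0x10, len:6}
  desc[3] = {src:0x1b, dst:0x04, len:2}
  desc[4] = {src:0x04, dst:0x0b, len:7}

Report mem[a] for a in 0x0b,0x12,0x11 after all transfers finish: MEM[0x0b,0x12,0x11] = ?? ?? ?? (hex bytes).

[0] 0x10->0x19 len=2 : 74 5a
[1] 0x1a->0x00 len=5 : 5a e2 68 00 81
[2] 0x07->0x10 len=6 : 64 57 ff 74 2f f3
[3] 0x1b->0x04 len=2 : e2 68
[4] 0x04->0x0b len=7 : e2 68 36 64 57 ff 74
query mem[0x0b]=0xe2, mem[0x12]=0xff, mem[0x11]=0x74

MEM[0x0b,0x12,0x11] = e2 ff 74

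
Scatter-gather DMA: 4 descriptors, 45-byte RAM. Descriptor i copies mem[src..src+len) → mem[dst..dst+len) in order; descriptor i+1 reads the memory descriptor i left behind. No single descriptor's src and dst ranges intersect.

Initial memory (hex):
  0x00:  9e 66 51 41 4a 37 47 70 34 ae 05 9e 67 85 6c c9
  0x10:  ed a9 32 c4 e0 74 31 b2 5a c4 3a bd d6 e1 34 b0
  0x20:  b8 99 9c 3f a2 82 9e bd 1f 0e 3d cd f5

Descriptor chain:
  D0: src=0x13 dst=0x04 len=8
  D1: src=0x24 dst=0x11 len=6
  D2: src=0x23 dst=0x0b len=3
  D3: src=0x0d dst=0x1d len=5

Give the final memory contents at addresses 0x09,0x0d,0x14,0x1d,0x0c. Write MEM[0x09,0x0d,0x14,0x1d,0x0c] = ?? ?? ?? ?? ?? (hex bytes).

D0: mem[0x04..0x0b] <- [c4 e0 74 31 b2 5a c4 3a]
D1: mem[0x11..0x16] <- [a2 82 9e bd 1f 0e]
D2: mem[0x0b..0x0d] <- [3f a2 82]
D3: mem[0x1d..0x21] <- [82 6c c9 ed a2]
query mem[0x09]=0x5a, mem[0x0d]=0x82, mem[0x14]=0xbd, mem[0x1d]=0x82, mem[0x0c]=0xa2

MEM[0x09,0x0d,0x14,0x1d,0x0c] = 5a 82 bd 82 a2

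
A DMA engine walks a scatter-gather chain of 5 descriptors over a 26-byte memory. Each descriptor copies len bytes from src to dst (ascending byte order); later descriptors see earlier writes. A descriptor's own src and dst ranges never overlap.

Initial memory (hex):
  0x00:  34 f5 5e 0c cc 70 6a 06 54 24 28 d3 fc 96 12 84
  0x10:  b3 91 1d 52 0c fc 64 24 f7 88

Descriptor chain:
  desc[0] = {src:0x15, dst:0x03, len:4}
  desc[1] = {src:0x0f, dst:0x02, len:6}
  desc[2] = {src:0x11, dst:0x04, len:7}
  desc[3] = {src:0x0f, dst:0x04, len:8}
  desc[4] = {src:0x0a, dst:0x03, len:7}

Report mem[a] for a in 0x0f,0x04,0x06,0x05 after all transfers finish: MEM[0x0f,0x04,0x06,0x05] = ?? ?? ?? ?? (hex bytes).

#0 dst[0x03+4] := {0xfc,0x64,0x24,0xf7}
#1 dst[0x02+6] := {0x84,0xb3,0x91,0x1d,0x52,0x0c}
#2 dst[0x04+7] := {0x91,0x1d,0x52,0x0c,0xfc,0x64,0x24}
#3 dst[0x04+8] := {0x84,0xb3,0x91,0x1d,0x52,0x0c,0xfc,0x64}
#4 dst[0x03+7] := {0xfc,0x64,0xfc,0x96,0x12,0x84,0xb3}
query mem[0x0f]=0x84, mem[0x04]=0x64, mem[0x06]=0x96, mem[0x05]=0xfc

MEM[0x0f,0x04,0x06,0x05] = 84 64 96 fc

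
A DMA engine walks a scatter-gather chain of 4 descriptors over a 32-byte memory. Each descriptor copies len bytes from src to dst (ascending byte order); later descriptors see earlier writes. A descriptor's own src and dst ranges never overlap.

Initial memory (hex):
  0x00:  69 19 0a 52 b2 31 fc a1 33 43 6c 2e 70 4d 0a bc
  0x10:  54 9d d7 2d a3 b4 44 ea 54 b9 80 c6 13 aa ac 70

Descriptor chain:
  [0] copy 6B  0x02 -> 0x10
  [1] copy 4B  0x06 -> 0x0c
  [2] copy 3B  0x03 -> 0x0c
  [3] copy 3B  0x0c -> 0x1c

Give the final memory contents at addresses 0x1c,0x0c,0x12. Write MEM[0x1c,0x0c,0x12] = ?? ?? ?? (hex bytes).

#0 dst[0x10+6] := {0x0a,0x52,0xb2,0x31,0xfc,0xa1}
#1 dst[0x0c+4] := {0xfc,0xa1,0x33,0x43}
#2 dst[0x0c+3] := {0x52,0xb2,0x31}
#3 dst[0x1c+3] := {0x52,0xb2,0x31}
query mem[0x1c]=0x52, mem[0x0c]=0x52, mem[0x12]=0xb2

MEM[0x1c,0x0c,0x12] = 52 52 b2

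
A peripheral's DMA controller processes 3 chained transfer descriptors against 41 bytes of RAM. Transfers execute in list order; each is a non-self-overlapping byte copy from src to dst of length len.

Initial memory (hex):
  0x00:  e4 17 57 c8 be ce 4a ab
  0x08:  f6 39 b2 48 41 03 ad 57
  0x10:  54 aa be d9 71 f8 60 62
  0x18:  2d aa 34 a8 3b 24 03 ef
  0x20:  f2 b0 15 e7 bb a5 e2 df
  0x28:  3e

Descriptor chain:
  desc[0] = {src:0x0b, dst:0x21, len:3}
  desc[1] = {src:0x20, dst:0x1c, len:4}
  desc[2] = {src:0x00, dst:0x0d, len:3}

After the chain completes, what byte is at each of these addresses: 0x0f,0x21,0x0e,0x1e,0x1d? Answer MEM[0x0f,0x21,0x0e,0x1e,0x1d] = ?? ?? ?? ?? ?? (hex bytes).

  after D0: wrote 3B at 0x21 = 484103
  after D1: wrote 4B at 0x1c = f2484103
  after D2: wrote 3B at 0x0d = e41757
query mem[0x0f]=0x57, mem[0x21]=0x48, mem[0x0e]=0x17, mem[0x1e]=0x41, mem[0x1d]=0x48

MEM[0x0f,0x21,0x0e,0x1e,0x1d] = 57 48 17 41 48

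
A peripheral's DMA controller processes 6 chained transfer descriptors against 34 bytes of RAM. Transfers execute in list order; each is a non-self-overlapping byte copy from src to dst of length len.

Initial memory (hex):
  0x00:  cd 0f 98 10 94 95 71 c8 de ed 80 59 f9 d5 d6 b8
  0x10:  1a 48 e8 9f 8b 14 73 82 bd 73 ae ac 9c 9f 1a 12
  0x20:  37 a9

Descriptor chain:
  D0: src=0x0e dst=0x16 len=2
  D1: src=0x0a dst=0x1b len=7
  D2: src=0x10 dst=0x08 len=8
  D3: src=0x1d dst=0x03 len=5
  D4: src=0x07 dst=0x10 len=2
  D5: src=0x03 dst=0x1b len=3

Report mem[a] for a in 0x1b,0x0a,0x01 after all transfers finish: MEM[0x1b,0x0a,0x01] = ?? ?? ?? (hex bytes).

[0] 0x0e->0x16 len=2 : d6 b8
[1] 0x0a->0x1b len=7 : 80 59 f9 d5 d6 b8 1a
[2] 0x10->0x08 len=8 : 1a 48 e8 9f 8b 14 d6 b8
[3] 0x1d->0x03 len=5 : f9 d5 d6 b8 1a
[4] 0x07->0x10 len=2 : 1a 1a
[5] 0x03->0x1b len=3 : f9 d5 d6
query mem[0x1b]=0xf9, mem[0x0a]=0xe8, mem[0x01]=0x0f

MEM[0x1b,0x0a,0x01] = f9 e8 0f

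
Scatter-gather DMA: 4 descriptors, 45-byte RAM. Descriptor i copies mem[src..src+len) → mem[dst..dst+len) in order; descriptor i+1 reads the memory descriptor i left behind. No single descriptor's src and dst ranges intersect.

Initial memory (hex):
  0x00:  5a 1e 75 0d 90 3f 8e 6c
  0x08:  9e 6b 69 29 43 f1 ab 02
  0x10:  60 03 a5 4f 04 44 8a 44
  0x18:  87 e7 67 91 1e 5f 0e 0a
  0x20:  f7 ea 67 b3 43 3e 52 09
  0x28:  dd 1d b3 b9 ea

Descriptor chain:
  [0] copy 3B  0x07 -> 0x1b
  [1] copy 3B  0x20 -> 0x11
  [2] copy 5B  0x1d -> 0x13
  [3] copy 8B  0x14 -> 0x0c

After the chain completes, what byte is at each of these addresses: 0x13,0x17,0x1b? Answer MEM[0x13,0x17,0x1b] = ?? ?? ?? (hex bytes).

D0: mem[0x1b..0x1d] <- [6c 9e 6b]
D1: mem[0x11..0x13] <- [f7 ea 67]
D2: mem[0x13..0x17] <- [6b 0e 0a f7 ea]
D3: mem[0x0c..0x13] <- [0e 0a f7 ea 87 e7 67 6c]
query mem[0x13]=0x6c, mem[0x17]=0xea, mem[0x1b]=0x6c

MEM[0x13,0x17,0x1b] = 6c ea 6c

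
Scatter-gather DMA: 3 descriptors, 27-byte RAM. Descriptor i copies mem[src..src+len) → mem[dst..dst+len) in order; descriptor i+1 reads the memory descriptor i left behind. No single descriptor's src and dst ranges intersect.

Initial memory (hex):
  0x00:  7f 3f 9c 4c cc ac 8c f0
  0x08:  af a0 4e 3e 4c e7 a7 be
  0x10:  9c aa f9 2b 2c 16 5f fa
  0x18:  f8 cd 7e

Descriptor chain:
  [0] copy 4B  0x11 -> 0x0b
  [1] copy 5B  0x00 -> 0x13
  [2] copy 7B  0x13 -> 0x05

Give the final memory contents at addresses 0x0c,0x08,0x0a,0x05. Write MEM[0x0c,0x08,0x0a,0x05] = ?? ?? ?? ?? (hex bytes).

#0 dst[0x0b+4] := {0xaa,0xf9,0x2b,0x2c}
#1 dst[0x13+5] := {0x7f,0x3f,0x9c,0x4c,0xcc}
#2 dst[0x05+7] := {0x7f,0x3f,0x9c,0x4c,0xcc,0xf8,0xcd}
query mem[0x0c]=0xf9, mem[0x08]=0x4c, mem[0x0a]=0xf8, mem[0x05]=0x7f

MEM[0x0c,0x08,0x0a,0x05] = f9 4c f8 7f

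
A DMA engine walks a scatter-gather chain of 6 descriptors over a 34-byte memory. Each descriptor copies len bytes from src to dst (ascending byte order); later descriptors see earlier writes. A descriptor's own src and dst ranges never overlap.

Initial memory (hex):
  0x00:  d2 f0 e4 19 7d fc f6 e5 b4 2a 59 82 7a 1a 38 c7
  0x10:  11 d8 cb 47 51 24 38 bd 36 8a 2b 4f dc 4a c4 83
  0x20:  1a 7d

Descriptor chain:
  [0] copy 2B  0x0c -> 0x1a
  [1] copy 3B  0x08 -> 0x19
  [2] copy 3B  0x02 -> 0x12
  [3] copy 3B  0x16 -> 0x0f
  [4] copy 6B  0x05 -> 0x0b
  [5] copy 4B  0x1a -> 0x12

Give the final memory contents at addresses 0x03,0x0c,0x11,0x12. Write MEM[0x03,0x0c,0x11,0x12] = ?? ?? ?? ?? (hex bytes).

MEM[0x03,0x0c,0x11,0x12] = 19 f6 36 2a

D0: mem[0x1a..0x1b] <- [7a 1a]
D1: mem[0x19..0x1b] <- [b4 2a 59]
D2: mem[0x12..0x14] <- [e4 19 7d]
D3: mem[0x0f..0x11] <- [38 bd 36]
D4: mem[0x0b..0x10] <- [fc f6 e5 b4 2a 59]
D5: mem[0x12..0x15] <- [2a 59 dc 4a]
query mem[0x03]=0x19, mem[0x0c]=0xf6, mem[0x11]=0x36, mem[0x12]=0x2a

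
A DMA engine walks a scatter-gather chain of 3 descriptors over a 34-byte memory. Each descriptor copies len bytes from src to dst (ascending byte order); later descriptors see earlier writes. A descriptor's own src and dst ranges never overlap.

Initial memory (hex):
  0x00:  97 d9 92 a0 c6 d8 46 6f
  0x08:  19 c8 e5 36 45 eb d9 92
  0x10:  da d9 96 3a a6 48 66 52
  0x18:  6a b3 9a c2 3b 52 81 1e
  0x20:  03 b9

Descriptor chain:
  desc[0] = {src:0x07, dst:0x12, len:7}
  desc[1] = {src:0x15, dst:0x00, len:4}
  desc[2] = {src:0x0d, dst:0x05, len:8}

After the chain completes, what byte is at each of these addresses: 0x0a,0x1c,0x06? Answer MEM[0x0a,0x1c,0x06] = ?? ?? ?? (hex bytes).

D0: mem[0x12..0x18] <- [6f 19 c8 e5 36 45 eb]
D1: mem[0x00..0x03] <- [e5 36 45 eb]
D2: mem[0x05..0x0c] <- [eb d9 92 da d9 6f 19 c8]
query mem[0x0a]=0x6f, mem[0x1c]=0x3b, mem[0x06]=0xd9

MEM[0x0a,0x1c,0x06] = 6f 3b d9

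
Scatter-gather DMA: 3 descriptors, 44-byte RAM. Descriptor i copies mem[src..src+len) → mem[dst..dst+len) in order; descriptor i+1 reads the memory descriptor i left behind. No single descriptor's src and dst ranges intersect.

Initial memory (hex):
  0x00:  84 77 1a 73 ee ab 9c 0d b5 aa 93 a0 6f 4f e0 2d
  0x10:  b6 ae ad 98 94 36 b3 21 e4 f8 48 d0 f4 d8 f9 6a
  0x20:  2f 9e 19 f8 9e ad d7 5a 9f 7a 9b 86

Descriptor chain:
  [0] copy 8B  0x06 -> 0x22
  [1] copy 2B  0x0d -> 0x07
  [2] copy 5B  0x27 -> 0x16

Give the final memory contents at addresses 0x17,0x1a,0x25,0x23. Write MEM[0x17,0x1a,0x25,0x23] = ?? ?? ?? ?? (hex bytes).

D0: mem[0x22..0x29] <- [9c 0d b5 aa 93 a0 6f 4f]
D1: mem[0x07..0x08] <- [4f e0]
D2: mem[0x16..0x1a] <- [a0 6f 4f 9b 86]
query mem[0x17]=0x6f, mem[0x1a]=0x86, mem[0x25]=0xaa, mem[0x23]=0x0d

MEM[0x17,0x1a,0x25,0x23] = 6f 86 aa 0d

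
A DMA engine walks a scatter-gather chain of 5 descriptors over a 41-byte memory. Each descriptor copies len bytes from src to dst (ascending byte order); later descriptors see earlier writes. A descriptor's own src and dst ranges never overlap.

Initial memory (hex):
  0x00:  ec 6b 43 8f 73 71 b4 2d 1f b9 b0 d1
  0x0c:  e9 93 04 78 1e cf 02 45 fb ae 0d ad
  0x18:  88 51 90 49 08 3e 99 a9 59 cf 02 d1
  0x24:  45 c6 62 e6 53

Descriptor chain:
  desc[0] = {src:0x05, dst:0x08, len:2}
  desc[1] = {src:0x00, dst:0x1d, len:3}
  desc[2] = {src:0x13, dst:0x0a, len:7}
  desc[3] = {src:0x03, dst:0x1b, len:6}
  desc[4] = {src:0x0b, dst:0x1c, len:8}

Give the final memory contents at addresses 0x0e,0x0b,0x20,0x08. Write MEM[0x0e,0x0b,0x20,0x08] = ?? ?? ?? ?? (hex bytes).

MEM[0x0e,0x0b,0x20,0x08] = ad fb 88 71

  after D0: wrote 2B at 0x08 = 71b4
  after D1: wrote 3B at 0x1d = ec6b43
  after D2: wrote 7B at 0x0a = 45fbae0dad8851
  after D3: wrote 6B at 0x1b = 8f7371b42d71
  after D4: wrote 8B at 0x1c = fbae0dad8851cf02
query mem[0x0e]=0xad, mem[0x0b]=0xfb, mem[0x20]=0x88, mem[0x08]=0x71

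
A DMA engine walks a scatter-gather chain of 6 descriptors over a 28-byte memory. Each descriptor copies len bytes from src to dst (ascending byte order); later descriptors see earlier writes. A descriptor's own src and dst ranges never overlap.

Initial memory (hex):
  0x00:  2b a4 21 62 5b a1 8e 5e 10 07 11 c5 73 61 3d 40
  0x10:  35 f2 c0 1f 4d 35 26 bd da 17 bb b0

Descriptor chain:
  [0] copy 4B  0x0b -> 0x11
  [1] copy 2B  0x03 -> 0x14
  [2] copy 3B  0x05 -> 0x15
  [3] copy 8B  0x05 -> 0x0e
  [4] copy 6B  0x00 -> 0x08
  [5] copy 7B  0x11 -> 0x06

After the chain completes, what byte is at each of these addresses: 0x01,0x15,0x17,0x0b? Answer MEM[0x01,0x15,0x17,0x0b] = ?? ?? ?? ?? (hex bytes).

MEM[0x01,0x15,0x17,0x0b] = a4 73 5e 8e

D0: mem[0x11..0x14] <- [c5 73 61 3d]
D1: mem[0x14..0x15] <- [62 5b]
D2: mem[0x15..0x17] <- [a1 8e 5e]
D3: mem[0x0e..0x15] <- [a1 8e 5e 10 07 11 c5 73]
D4: mem[0x08..0x0d] <- [2b a4 21 62 5b a1]
D5: mem[0x06..0x0c] <- [10 07 11 c5 73 8e 5e]
query mem[0x01]=0xa4, mem[0x15]=0x73, mem[0x17]=0x5e, mem[0x0b]=0x8e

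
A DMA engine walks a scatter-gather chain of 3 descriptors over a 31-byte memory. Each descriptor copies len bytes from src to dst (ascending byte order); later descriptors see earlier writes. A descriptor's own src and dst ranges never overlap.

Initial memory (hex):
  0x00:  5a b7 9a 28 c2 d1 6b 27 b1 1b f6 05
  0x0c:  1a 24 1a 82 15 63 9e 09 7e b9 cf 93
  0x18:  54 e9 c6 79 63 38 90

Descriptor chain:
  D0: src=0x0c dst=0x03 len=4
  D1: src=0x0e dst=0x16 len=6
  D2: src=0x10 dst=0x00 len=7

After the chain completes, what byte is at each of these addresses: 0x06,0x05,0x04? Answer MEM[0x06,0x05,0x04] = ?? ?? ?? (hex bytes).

D0: mem[0x03..0x06] <- [1a 24 1a 82]
D1: mem[0x16..0x1b] <- [1a 82 15 63 9e 09]
D2: mem[0x00..0x06] <- [15 63 9e 09 7e b9 1a]
query mem[0x06]=0x1a, mem[0x05]=0xb9, mem[0x04]=0x7e

MEM[0x06,0x05,0x04] = 1a b9 7e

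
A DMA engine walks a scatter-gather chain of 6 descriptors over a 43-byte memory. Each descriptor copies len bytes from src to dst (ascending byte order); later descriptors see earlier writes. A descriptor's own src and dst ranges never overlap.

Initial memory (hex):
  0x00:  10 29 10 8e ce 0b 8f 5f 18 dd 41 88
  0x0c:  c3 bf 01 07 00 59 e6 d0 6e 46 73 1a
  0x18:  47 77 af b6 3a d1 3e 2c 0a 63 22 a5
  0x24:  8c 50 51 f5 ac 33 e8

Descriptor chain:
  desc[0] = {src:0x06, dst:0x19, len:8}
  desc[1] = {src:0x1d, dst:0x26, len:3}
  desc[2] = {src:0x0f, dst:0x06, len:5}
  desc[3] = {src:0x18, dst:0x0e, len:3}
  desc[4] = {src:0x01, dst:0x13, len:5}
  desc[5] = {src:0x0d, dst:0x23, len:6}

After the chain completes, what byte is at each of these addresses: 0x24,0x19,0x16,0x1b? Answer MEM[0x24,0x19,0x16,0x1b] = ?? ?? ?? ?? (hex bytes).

MEM[0x24,0x19,0x16,0x1b] = 47 8f ce 18

D0: mem[0x19..0x20] <- [8f 5f 18 dd 41 88 c3 bf]
D1: mem[0x26..0x28] <- [41 88 c3]
D2: mem[0x06..0x0a] <- [07 00 59 e6 d0]
D3: mem[0x0e..0x10] <- [47 8f 5f]
D4: mem[0x13..0x17] <- [29 10 8e ce 0b]
D5: mem[0x23..0x28] <- [bf 47 8f 5f 59 e6]
query mem[0x24]=0x47, mem[0x19]=0x8f, mem[0x16]=0xce, mem[0x1b]=0x18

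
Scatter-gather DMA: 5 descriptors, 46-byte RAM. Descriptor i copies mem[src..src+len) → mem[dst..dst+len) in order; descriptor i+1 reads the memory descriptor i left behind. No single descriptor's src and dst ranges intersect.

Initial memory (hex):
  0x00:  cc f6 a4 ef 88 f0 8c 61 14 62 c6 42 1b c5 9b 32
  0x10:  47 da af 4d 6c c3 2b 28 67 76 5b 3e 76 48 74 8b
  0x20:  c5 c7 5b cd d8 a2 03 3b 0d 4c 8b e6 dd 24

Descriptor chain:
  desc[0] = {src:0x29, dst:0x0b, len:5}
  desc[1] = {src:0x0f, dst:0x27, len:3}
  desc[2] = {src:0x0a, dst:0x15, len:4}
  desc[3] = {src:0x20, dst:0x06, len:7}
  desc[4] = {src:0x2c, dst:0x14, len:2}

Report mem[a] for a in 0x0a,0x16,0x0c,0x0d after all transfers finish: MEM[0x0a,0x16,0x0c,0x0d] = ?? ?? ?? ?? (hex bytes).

MEM[0x0a,0x16,0x0c,0x0d] = d8 4c 03 e6

[0] 0x29->0x0b len=5 : 4c 8b e6 dd 24
[1] 0x0f->0x27 len=3 : 24 47 da
[2] 0x0a->0x15 len=4 : c6 4c 8b e6
[3] 0x20->0x06 len=7 : c5 c7 5b cd d8 a2 03
[4] 0x2c->0x14 len=2 : dd 24
query mem[0x0a]=0xd8, mem[0x16]=0x4c, mem[0x0c]=0x03, mem[0x0d]=0xe6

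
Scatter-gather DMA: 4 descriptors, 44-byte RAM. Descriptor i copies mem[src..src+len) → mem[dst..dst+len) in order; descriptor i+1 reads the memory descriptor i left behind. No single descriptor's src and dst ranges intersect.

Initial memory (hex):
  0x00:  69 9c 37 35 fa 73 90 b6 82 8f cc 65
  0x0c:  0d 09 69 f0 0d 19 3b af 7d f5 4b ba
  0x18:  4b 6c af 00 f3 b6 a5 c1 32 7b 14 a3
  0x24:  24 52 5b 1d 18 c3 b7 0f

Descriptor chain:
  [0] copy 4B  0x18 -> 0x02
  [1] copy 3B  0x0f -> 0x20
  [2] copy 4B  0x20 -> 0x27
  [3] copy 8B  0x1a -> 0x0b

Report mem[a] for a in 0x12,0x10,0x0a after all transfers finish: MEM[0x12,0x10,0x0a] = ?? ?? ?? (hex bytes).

D0: mem[0x02..0x05] <- [4b 6c af 00]
D1: mem[0x20..0x22] <- [f0 0d 19]
D2: mem[0x27..0x2a] <- [f0 0d 19 a3]
D3: mem[0x0b..0x12] <- [af 00 f3 b6 a5 c1 f0 0d]
query mem[0x12]=0x0d, mem[0x10]=0xc1, mem[0x0a]=0xcc

MEM[0x12,0x10,0x0a] = 0d c1 cc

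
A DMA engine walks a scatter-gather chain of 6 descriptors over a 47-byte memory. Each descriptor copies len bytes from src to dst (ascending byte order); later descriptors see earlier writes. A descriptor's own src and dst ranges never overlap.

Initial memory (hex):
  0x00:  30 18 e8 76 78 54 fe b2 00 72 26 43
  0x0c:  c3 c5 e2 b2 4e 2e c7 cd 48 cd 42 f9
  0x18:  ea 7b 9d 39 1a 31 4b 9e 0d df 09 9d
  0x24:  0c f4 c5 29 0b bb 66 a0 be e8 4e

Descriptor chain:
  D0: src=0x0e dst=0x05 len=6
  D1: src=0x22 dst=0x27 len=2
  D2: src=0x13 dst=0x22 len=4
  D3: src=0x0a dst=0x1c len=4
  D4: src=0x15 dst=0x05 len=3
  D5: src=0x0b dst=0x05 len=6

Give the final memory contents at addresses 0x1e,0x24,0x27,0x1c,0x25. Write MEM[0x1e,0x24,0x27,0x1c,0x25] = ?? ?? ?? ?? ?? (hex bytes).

#0 dst[0x05+6] := {0xe2,0xb2,0x4e,0x2e,0xc7,0xcd}
#1 dst[0x27+2] := {0x09,0x9d}
#2 dst[0x22+4] := {0xcd,0x48,0xcd,0x42}
#3 dst[0x1c+4] := {0xcd,0x43,0xc3,0xc5}
#4 dst[0x05+3] := {0xcd,0x42,0xf9}
#5 dst[0x05+6] := {0x43,0xc3,0xc5,0xe2,0xb2,0x4e}
query mem[0x1e]=0xc3, mem[0x24]=0xcd, mem[0x27]=0x09, mem[0x1c]=0xcd, mem[0x25]=0x42

MEM[0x1e,0x24,0x27,0x1c,0x25] = c3 cd 09 cd 42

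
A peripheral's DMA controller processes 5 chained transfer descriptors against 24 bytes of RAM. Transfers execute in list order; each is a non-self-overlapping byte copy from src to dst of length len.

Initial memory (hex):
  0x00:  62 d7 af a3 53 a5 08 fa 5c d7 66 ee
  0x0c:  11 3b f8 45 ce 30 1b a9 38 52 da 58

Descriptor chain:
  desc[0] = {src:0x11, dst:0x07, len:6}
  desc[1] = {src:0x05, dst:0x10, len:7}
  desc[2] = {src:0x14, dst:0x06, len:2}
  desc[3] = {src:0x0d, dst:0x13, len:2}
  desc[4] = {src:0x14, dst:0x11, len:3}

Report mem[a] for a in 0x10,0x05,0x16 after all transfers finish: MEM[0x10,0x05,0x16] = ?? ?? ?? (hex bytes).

MEM[0x10,0x05,0x16] = a5 a5 52

#0 dst[0x07+6] := {0x30,0x1b,0xa9,0x38,0x52,0xda}
#1 dst[0x10+7] := {0xa5,0x08,0x30,0x1b,0xa9,0x38,0x52}
#2 dst[0x06+2] := {0xa9,0x38}
#3 dst[0x13+2] := {0x3b,0xf8}
#4 dst[0x11+3] := {0xf8,0x38,0x52}
query mem[0x10]=0xa5, mem[0x05]=0xa5, mem[0x16]=0x52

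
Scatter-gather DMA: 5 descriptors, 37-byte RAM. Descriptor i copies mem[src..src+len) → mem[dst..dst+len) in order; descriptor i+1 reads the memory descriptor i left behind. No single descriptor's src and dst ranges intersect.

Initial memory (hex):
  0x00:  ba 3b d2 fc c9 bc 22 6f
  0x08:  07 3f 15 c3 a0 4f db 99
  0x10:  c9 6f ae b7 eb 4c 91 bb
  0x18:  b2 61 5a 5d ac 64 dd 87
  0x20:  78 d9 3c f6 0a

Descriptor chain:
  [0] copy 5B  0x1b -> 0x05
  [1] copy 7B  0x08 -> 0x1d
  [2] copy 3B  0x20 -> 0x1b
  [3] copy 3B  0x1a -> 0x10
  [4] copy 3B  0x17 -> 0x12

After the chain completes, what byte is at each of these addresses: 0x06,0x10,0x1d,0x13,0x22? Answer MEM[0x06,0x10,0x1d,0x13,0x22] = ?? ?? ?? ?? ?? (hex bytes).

MEM[0x06,0x10,0x1d,0x13,0x22] = ac 5a 4f b2 4f

  after D0: wrote 5B at 0x05 = 5dac64dd87
  after D1: wrote 7B at 0x1d = dd8715c3a04fdb
  after D2: wrote 3B at 0x1b = c3a04f
  after D3: wrote 3B at 0x10 = 5ac3a0
  after D4: wrote 3B at 0x12 = bbb261
query mem[0x06]=0xac, mem[0x10]=0x5a, mem[0x1d]=0x4f, mem[0x13]=0xb2, mem[0x22]=0x4f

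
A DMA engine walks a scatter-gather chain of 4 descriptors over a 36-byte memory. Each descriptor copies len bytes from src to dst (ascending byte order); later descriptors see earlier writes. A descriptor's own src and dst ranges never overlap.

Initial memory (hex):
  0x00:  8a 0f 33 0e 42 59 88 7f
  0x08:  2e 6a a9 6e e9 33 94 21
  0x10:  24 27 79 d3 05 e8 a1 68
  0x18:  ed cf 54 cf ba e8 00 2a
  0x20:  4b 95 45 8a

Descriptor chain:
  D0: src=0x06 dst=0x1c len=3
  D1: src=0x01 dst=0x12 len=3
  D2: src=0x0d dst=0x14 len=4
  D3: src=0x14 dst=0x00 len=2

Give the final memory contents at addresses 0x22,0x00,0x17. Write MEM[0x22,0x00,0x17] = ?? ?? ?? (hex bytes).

#0 dst[0x1c+3] := {0x88,0x7f,0x2e}
#1 dst[0x12+3] := {0x0f,0x33,0x0e}
#2 dst[0x14+4] := {0x33,0x94,0x21,0x24}
#3 dst[0x00+2] := {0x33,0x94}
query mem[0x22]=0x45, mem[0x00]=0x33, mem[0x17]=0x24

MEM[0x22,0x00,0x17] = 45 33 24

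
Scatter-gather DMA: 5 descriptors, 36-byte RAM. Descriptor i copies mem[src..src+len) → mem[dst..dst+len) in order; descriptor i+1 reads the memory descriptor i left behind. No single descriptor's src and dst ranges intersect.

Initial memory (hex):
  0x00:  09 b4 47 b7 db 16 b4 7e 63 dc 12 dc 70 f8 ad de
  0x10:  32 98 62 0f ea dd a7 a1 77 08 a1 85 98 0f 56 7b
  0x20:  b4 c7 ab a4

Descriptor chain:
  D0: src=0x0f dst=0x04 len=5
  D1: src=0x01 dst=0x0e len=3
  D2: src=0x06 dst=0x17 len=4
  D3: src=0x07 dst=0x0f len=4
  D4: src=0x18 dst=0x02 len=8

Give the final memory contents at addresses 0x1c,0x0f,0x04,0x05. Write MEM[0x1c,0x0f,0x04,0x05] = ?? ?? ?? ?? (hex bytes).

#0 dst[0x04+5] := {0xde,0x32,0x98,0x62,0x0f}
#1 dst[0x0e+3] := {0xb4,0x47,0xb7}
#2 dst[0x17+4] := {0x98,0x62,0x0f,0xdc}
#3 dst[0x0f+4] := {0x62,0x0f,0xdc,0x12}
#4 dst[0x02+8] := {0x62,0x0f,0xdc,0x85,0x98,0x0f,0x56,0x7b}
query mem[0x1c]=0x98, mem[0x0f]=0x62, mem[0x04]=0xdc, mem[0x05]=0x85

MEM[0x1c,0x0f,0x04,0x05] = 98 62 dc 85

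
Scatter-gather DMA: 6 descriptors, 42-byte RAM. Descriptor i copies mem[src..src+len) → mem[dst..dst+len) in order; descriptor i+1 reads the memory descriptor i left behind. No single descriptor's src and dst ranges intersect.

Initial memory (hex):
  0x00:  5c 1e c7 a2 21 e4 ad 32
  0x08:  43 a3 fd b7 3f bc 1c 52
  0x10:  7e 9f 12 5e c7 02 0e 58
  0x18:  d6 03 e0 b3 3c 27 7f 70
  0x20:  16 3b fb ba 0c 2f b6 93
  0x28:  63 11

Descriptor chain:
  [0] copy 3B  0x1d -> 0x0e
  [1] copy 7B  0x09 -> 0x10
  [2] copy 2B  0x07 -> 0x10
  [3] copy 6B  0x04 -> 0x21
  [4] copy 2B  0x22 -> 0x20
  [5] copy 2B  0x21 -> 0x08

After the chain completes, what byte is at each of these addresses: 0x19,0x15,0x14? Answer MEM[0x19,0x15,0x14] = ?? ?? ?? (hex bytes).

[0] 0x1d->0x0e len=3 : 27 7f 70
[1] 0x09->0x10 len=7 : a3 fd b7 3f bc 27 7f
[2] 0x07->0x10 len=2 : 32 43
[3] 0x04->0x21 len=6 : 21 e4 ad 32 43 a3
[4] 0x22->0x20 len=2 : e4 ad
[5] 0x21->0x08 len=2 : ad e4
query mem[0x19]=0x03, mem[0x15]=0x27, mem[0x14]=0xbc

MEM[0x19,0x15,0x14] = 03 27 bc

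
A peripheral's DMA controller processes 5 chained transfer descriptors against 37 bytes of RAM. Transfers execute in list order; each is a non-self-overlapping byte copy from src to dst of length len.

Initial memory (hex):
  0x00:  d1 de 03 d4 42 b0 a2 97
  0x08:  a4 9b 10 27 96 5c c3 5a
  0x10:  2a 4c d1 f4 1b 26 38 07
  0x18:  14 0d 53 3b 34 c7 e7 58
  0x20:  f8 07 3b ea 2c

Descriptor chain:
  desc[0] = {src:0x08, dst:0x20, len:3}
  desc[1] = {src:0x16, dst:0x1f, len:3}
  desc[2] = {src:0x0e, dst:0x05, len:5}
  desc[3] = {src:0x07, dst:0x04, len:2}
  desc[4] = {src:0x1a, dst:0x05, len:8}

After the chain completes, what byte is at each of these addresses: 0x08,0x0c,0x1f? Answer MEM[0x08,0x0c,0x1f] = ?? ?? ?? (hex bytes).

MEM[0x08,0x0c,0x1f] = c7 14 38

#0 dst[0x20+3] := {0xa4,0x9b,0x10}
#1 dst[0x1f+3] := {0x38,0x07,0x14}
#2 dst[0x05+5] := {0xc3,0x5a,0x2a,0x4c,0xd1}
#3 dst[0x04+2] := {0x2a,0x4c}
#4 dst[0x05+8] := {0x53,0x3b,0x34,0xc7,0xe7,0x38,0x07,0x14}
query mem[0x08]=0xc7, mem[0x0c]=0x14, mem[0x1f]=0x38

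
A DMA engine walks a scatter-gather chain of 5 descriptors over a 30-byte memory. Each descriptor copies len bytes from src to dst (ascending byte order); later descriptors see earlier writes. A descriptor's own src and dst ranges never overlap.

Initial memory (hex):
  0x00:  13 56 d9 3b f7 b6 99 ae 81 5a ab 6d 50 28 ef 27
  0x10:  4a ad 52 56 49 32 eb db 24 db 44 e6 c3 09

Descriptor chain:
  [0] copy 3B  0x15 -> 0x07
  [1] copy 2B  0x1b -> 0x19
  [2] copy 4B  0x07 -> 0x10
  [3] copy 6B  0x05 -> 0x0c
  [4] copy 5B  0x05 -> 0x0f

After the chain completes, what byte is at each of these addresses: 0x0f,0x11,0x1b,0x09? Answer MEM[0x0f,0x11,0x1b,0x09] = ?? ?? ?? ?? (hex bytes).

MEM[0x0f,0x11,0x1b,0x09] = b6 32 e6 db

  after D0: wrote 3B at 0x07 = 32ebdb
  after D1: wrote 2B at 0x19 = e6c3
  after D2: wrote 4B at 0x10 = 32ebdbab
  after D3: wrote 6B at 0x0c = b69932ebdbab
  after D4: wrote 5B at 0x0f = b69932ebdb
query mem[0x0f]=0xb6, mem[0x11]=0x32, mem[0x1b]=0xe6, mem[0x09]=0xdb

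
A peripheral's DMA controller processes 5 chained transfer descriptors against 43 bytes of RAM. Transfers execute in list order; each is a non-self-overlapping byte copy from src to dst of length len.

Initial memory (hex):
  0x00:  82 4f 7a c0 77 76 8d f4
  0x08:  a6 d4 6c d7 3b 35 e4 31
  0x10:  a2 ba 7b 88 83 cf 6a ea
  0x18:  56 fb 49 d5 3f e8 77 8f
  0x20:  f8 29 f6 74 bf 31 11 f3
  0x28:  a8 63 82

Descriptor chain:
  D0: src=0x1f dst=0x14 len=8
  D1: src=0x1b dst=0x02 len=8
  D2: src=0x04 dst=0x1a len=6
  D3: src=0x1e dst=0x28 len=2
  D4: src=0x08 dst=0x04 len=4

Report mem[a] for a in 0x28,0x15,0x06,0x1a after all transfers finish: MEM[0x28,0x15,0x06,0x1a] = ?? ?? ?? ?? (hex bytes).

#0 dst[0x14+8] := {0x8f,0xf8,0x29,0xf6,0x74,0xbf,0x31,0x11}
#1 dst[0x02+8] := {0x11,0x3f,0xe8,0x77,0x8f,0xf8,0x29,0xf6}
#2 dst[0x1a+6] := {0xe8,0x77,0x8f,0xf8,0x29,0xf6}
#3 dst[0x28+2] := {0x29,0xf6}
#4 dst[0x04+4] := {0x29,0xf6,0x6c,0xd7}
query mem[0x28]=0x29, mem[0x15]=0xf8, mem[0x06]=0x6c, mem[0x1a]=0xe8

MEM[0x28,0x15,0x06,0x1a] = 29 f8 6c e8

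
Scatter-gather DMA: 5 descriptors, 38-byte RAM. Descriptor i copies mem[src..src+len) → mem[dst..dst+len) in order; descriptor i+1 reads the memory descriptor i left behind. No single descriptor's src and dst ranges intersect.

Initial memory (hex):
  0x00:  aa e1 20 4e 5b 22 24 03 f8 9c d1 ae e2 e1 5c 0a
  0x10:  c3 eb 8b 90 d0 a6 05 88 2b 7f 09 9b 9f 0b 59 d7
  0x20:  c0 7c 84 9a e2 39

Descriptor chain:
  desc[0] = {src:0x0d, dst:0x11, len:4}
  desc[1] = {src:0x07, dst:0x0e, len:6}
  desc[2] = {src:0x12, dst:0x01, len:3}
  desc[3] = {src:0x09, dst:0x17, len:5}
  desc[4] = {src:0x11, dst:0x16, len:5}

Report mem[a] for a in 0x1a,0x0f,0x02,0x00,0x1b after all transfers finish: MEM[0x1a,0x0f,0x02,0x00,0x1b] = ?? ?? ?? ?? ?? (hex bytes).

#0 dst[0x11+4] := {0xe1,0x5c,0x0a,0xc3}
#1 dst[0x0e+6] := {0x03,0xf8,0x9c,0xd1,0xae,0xe2}
#2 dst[0x01+3] := {0xae,0xe2,0xc3}
#3 dst[0x17+5] := {0x9c,0xd1,0xae,0xe2,0xe1}
#4 dst[0x16+5] := {0xd1,0xae,0xe2,0xc3,0xa6}
query mem[0x1a]=0xa6, mem[0x0f]=0xf8, mem[0x02]=0xe2, mem[0x00]=0xaa, mem[0x1b]=0xe1

MEM[0x1a,0x0f,0x02,0x00,0x1b] = a6 f8 e2 aa e1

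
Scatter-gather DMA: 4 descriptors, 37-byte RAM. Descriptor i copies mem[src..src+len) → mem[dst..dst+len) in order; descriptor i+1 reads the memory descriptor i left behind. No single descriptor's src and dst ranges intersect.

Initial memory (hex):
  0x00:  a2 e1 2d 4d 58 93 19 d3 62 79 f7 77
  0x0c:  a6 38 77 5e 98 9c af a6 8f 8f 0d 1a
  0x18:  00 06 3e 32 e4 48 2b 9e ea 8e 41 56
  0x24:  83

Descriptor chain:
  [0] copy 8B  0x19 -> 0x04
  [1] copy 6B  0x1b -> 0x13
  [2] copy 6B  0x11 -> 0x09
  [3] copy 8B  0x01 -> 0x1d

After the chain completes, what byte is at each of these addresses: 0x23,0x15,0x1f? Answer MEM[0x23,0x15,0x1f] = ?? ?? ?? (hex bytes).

MEM[0x23,0x15,0x1f] = e4 48 4d

  after D0: wrote 8B at 0x04 = 063e32e4482b9eea
  after D1: wrote 6B at 0x13 = 32e4482b9eea
  after D2: wrote 6B at 0x09 = 9caf32e4482b
  after D3: wrote 8B at 0x1d = e12d4d063e32e448
query mem[0x23]=0xe4, mem[0x15]=0x48, mem[0x1f]=0x4d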